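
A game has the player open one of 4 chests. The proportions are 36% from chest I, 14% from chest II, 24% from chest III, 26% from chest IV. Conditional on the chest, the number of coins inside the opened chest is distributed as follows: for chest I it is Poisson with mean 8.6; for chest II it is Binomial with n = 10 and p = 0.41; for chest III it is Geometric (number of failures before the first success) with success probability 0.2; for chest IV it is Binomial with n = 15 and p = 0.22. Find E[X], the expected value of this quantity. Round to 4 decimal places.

Component means — I: 8.6; II: 4.1; III: 4; IV: 3.3.
E[X] = 0.36·8.6 + 0.14·4.1 + 0.24·4 + 0.26·3.3 = 5.488.

5.4880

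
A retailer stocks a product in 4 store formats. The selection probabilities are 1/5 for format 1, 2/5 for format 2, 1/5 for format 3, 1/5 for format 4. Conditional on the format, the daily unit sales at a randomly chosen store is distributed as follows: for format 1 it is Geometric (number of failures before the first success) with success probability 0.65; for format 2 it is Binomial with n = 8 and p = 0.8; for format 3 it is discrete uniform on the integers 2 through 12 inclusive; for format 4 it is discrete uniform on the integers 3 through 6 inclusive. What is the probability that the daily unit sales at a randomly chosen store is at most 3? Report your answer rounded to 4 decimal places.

Conditional on each format, P(X ≤ 3): 1: 0.984994; 2: 0.0104064; 3: 0.181818; 4: 0.25.
By total probability, P(X ≤ 3) = 0.2·0.984994 + 0.4·0.0104064 + 0.2·0.181818 + 0.2·0.25 = 0.287525.

0.2875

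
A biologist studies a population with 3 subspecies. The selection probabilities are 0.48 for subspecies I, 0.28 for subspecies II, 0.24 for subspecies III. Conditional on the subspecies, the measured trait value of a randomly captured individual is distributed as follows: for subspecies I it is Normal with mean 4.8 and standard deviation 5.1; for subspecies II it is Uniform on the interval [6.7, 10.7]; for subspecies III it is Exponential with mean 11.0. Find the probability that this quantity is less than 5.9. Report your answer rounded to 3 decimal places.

0.381

Conditional on each subspecies, P(X < 5.9): I: 0.585384; II: 0; III: 0.415129.
By total probability, P(X < 5.9) = 0.48·0.585384 + 0.28·0 + 0.24·0.415129 = 0.380615.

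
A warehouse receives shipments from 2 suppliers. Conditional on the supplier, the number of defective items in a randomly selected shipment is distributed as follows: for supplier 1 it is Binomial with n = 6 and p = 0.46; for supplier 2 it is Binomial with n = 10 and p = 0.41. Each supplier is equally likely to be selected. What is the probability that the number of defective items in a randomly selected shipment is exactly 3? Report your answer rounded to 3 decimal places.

Conditional on each supplier, P(X = 3): 1: 0.306538; 2: 0.205824.
By total probability, P(X = 3) = 0.5·0.306538 + 0.5·0.205824 = 0.256181.

0.256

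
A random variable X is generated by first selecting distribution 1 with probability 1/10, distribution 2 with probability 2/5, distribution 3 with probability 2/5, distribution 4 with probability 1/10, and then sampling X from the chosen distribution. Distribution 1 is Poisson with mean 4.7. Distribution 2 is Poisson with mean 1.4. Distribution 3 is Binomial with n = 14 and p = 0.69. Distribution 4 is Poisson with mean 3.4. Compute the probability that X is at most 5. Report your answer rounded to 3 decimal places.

0.557

Conditional on each component, P(X ≤ 5): 1: 0.668438; 2: 0.996799; 3: 0.0104789; 4: 0.870542.
By total probability, P(X ≤ 5) = 0.1·0.668438 + 0.4·0.996799 + 0.4·0.0104789 + 0.1·0.870542 = 0.556809.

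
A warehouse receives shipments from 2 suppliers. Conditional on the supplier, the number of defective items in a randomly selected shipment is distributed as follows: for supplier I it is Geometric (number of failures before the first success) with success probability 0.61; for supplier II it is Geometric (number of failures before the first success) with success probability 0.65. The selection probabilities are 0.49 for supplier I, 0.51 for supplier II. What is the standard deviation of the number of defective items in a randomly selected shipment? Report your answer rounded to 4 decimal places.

Per component, I: μ=0.639344, E[X²]=1.45687; II: μ=0.538462, E[X²]=1.11834.
E[X] = 0.49·0.639344 + 0.51·0.538462 = 0.587894.
E[X²] = 0.49·1.45687 + 0.51·1.11834 = 1.28422.
Var(X) = E[X²] − (E[X])² = 1.28422 − 0.345619 = 0.9386.
SD(X) = √0.9386 = 0.968814.

0.9688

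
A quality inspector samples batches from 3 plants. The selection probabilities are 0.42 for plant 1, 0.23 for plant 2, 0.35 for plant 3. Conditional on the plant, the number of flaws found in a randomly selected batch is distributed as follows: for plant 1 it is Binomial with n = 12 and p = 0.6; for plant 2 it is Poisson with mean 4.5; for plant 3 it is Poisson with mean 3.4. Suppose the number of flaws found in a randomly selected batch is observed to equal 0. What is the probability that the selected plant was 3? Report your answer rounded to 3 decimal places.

Likelihoods P(X=0 | ·): 1: 1.67772e-05; 2: 0.011109; 3: 0.0333733.
Posterior ∝ prior × likelihood. Numerator for 3: 0.35·0.0333733 = 0.0116806.
Normalizing constant: 0.42·1.67772e-05 + 0.23·0.011109 + 0.35·0.0333733 = 0.0142428.
P(3 | observation) = 0.0116806 / 0.0142428 = 0.820111.

0.820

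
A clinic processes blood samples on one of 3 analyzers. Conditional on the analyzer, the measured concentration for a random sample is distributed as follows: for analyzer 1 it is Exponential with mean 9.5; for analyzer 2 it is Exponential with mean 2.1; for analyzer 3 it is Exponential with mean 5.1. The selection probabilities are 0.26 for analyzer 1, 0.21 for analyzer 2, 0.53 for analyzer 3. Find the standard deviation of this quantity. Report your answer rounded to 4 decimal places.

6.6960

Per component, 1: μ=9.5, E[X²]=180.5; 2: μ=2.1, E[X²]=8.82; 3: μ=5.1, E[X²]=52.02.
E[X] = 0.26·9.5 + 0.21·2.1 + 0.53·5.1 = 5.614.
E[X²] = 0.26·180.5 + 0.21·8.82 + 0.53·52.02 = 76.3528.
Var(X) = E[X²] − (E[X])² = 76.3528 − 31.517 = 44.8358.
SD(X) = √44.8358 = 6.69595.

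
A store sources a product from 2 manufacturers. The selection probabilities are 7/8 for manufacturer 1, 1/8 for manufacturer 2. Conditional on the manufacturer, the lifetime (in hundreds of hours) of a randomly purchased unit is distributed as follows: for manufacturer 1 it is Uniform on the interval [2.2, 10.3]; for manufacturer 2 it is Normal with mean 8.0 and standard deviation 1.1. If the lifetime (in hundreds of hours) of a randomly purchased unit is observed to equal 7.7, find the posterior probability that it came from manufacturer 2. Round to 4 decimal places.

Likelihoods f(7.7 | ·): 1: 0.123457; 2: 0.349435.
Posterior ∝ prior × likelihood. Numerator for 2: 0.125·0.349435 = 0.0436793.
Normalizing constant: 0.875·0.123457 + 0.125·0.349435 = 0.151704.
P(2 | observation) = 0.0436793 / 0.151704 = 0.287925.

0.2879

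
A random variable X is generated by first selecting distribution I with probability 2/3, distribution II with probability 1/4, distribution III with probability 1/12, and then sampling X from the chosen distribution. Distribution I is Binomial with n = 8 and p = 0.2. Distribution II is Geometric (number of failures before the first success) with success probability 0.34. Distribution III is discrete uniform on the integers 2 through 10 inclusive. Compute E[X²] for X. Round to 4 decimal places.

For each component E[X²] = Var + (mean)², giving I: 3.84; II: 9.47751; III: 42.6667.
Overall E[X²] = 0.666667·3.84 + 0.25·9.47751 + 0.0833333·42.6667 = 8.48493.

8.4849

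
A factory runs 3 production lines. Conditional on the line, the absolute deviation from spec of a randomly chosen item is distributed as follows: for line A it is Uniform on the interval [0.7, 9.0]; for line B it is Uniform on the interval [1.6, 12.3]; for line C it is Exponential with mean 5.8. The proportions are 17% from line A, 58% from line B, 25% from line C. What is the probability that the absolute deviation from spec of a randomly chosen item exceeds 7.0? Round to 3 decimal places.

0.403

Conditional on each line, P(X > 7.0): A: 0.240964; B: 0.495327; C: 0.299124.
By total probability, P(X > 7.0) = 0.17·0.240964 + 0.58·0.495327 + 0.25·0.299124 = 0.403035.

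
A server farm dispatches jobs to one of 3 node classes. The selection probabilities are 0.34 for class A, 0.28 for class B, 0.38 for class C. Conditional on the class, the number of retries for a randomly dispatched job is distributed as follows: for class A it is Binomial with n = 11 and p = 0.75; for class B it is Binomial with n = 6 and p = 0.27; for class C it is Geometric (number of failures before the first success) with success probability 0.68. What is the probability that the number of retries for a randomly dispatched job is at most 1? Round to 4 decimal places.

Conditional on each class, P(X ≤ 1): A: 8.10623e-06; B: 0.487172; C: 0.8976.
By total probability, P(X ≤ 1) = 0.34·8.10623e-06 + 0.28·0.487172 + 0.38·0.8976 = 0.477499.

0.4775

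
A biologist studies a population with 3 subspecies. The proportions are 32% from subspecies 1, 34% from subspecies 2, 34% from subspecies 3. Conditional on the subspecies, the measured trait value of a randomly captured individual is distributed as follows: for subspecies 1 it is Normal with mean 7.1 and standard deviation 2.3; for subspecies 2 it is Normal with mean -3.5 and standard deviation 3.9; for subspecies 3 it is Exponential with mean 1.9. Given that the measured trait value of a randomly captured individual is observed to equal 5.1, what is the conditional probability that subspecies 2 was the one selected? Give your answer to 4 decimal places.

0.0574

Likelihoods f(5.1 | ·): 1: 0.118847; 2: 0.00899389; 3: 0.0359342.
Posterior ∝ prior × likelihood. Numerator for 2: 0.34·0.00899389 = 0.00305792.
Normalizing constant: 0.32·0.118847 + 0.34·0.00899389 + 0.34·0.0359342 = 0.0533066.
P(2 | observation) = 0.00305792 / 0.0533066 = 0.0573648.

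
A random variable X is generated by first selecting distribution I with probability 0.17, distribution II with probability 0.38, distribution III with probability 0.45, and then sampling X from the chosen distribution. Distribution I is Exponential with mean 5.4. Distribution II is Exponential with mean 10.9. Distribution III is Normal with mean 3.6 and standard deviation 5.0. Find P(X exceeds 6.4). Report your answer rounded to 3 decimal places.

Conditional on each component, P(X > 6.4): I: 0.30569; II: 0.555906; III: 0.28774.
By total probability, P(X > 6.4) = 0.17·0.30569 + 0.38·0.555906 + 0.45·0.28774 = 0.392694.

0.393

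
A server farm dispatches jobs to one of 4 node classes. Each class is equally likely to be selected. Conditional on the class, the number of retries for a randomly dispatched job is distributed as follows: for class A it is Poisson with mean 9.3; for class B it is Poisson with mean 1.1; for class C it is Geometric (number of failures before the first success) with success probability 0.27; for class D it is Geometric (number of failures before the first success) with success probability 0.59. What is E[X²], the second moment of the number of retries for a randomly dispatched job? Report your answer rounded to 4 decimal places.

29.2711

For each component E[X²] = Var + (mean)², giving A: 95.79; B: 2.31; C: 17.3237; D: 1.66073.
Overall E[X²] = 0.25·95.79 + 0.25·2.31 + 0.25·17.3237 + 0.25·1.66073 = 29.2711.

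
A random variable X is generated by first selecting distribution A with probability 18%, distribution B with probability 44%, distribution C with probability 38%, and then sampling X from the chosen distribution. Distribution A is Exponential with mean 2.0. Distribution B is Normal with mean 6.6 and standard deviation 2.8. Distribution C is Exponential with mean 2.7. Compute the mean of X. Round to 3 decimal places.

Component means — A: 2; B: 6.6; C: 2.7.
E[X] = 0.18·2 + 0.44·6.6 + 0.38·2.7 = 4.29.

4.290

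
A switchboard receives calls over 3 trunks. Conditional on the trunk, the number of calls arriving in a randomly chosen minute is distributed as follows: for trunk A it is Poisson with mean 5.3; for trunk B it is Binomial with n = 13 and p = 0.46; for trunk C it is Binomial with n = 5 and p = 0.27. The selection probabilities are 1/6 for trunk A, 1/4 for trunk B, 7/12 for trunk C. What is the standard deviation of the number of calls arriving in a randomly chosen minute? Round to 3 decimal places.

2.632

Per component, A: μ=5.3, E[X²]=33.39; B: μ=5.98, E[X²]=38.9896; C: μ=1.35, E[X²]=2.808.
E[X] = 0.166667·5.3 + 0.25·5.98 + 0.583333·1.35 = 3.16583.
E[X²] = 0.166667·33.39 + 0.25·38.9896 + 0.583333·2.808 = 16.9504.
Var(X) = E[X²] − (E[X])² = 16.9504 − 10.0225 = 6.9279.
SD(X) = √6.9279 = 2.63209.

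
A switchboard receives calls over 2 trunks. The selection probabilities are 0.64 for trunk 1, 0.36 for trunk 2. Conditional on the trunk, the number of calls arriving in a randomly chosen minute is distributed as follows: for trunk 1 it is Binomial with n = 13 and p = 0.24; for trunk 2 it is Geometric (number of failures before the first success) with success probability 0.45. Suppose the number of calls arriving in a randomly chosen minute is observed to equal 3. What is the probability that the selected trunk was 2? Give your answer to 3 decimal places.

Likelihoods P(X=3 | ·): 1: 0.254177; 2: 0.0748688.
Posterior ∝ prior × likelihood. Numerator for 2: 0.36·0.0748688 = 0.0269528.
Normalizing constant: 0.64·0.254177 + 0.36·0.0748688 = 0.189626.
P(2 | observation) = 0.0269528 / 0.189626 = 0.142137.

0.142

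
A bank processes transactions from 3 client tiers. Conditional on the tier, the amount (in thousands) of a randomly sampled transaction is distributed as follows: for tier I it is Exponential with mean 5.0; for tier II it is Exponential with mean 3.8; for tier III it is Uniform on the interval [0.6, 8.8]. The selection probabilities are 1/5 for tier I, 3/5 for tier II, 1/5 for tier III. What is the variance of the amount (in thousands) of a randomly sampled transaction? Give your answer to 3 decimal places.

Per component, I: μ=5, E[X²]=50; II: μ=3.8, E[X²]=28.88; III: μ=4.7, E[X²]=27.6933.
E[X] = 0.2·5 + 0.6·3.8 + 0.2·4.7 = 4.22.
E[X²] = 0.2·50 + 0.6·28.88 + 0.2·27.6933 = 32.8667.
Var(X) = E[X²] − (E[X])² = 32.8667 − 17.8084 = 15.0583.

15.058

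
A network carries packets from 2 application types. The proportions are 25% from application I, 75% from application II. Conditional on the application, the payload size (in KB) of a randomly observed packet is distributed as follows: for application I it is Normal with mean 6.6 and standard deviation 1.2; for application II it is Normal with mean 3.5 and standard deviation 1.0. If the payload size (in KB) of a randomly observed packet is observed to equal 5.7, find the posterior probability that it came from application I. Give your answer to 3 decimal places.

Likelihoods f(5.7 | ·): I: 0.250948; II: 0.0354746.
Posterior ∝ prior × likelihood. Numerator for I: 0.25·0.250948 = 0.062737.
Normalizing constant: 0.25·0.250948 + 0.75·0.0354746 = 0.0893429.
P(I | observation) = 0.062737 / 0.0893429 = 0.702204.

0.702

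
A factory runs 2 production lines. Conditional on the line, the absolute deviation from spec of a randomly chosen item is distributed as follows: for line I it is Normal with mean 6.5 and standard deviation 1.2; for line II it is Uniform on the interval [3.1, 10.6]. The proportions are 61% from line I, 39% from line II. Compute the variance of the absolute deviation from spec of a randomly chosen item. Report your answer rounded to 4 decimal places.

Per component, I: μ=6.5, E[X²]=43.69; II: μ=6.85, E[X²]=51.61.
E[X] = 0.61·6.5 + 0.39·6.85 = 6.6365.
E[X²] = 0.61·43.69 + 0.39·51.61 = 46.7788.
Var(X) = E[X²] − (E[X])² = 46.7788 − 44.0431 = 2.73567.

2.7357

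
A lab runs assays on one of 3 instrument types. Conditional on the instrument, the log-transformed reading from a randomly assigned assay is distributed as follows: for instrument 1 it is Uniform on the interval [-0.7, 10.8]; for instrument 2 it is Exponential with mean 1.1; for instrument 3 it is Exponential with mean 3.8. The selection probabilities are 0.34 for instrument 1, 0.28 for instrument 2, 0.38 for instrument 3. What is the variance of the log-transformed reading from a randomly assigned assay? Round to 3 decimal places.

Per component, 1: μ=5.05, E[X²]=36.5233; 2: μ=1.1, E[X²]=2.42; 3: μ=3.8, E[X²]=28.88.
E[X] = 0.34·5.05 + 0.28·1.1 + 0.38·3.8 = 3.469.
E[X²] = 0.34·36.5233 + 0.28·2.42 + 0.38·28.88 = 24.0699.
Var(X) = E[X²] − (E[X])² = 24.0699 − 12.034 = 12.036.

12.036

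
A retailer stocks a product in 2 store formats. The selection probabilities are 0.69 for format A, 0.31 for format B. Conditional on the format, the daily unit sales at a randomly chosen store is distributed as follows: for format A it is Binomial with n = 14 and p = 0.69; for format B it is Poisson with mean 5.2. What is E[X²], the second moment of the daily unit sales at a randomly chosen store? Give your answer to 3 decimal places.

76.448

For each component E[X²] = Var + (mean)², giving A: 96.3102; B: 32.24.
Overall E[X²] = 0.69·96.3102 + 0.31·32.24 = 76.4484.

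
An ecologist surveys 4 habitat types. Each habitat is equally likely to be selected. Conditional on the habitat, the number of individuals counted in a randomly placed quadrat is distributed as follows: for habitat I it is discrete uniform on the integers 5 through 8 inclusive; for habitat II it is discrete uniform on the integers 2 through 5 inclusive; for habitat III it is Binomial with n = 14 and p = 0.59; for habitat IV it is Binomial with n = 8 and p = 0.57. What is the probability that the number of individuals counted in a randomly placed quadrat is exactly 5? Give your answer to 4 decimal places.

0.2037

Conditional on each habitat, P(X = 5): I: 0.25; II: 0.25; III: 0.0468575; IV: 0.267897.
By total probability, P(X = 5) = 0.25·0.25 + 0.25·0.25 + 0.25·0.0468575 + 0.25·0.267897 = 0.203689.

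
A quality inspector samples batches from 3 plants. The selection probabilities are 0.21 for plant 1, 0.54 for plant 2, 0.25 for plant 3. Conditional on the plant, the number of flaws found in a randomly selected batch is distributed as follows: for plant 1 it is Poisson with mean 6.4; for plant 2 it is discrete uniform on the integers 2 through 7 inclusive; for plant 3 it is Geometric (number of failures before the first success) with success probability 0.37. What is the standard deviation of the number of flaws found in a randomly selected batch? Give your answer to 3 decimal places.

Per component, 1: μ=6.4, E[X²]=47.36; 2: μ=4.5, E[X²]=23.1667; 3: μ=1.7027, E[X²]=7.5011.
E[X] = 0.21·6.4 + 0.54·4.5 + 0.25·1.7027 = 4.19968.
E[X²] = 0.21·47.36 + 0.54·23.1667 + 0.25·7.5011 = 24.3309.
Var(X) = E[X²] − (E[X])² = 24.3309 − 17.6373 = 6.6936.
SD(X) = √6.6936 = 2.5872.

2.587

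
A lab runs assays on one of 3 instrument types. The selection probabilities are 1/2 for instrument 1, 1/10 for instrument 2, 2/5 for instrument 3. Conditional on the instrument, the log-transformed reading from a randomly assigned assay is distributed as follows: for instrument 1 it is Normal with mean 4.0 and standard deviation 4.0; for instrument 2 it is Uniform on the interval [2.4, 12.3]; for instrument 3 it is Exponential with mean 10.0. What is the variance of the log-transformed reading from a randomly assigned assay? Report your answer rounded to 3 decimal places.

Per component, 1: μ=4, E[X²]=32; 2: μ=7.35, E[X²]=62.19; 3: μ=10, E[X²]=200.
E[X] = 0.5·4 + 0.1·7.35 + 0.4·10 = 6.735.
E[X²] = 0.5·32 + 0.1·62.19 + 0.4·200 = 102.219.
Var(X) = E[X²] − (E[X])² = 102.219 − 45.3602 = 56.8588.

56.859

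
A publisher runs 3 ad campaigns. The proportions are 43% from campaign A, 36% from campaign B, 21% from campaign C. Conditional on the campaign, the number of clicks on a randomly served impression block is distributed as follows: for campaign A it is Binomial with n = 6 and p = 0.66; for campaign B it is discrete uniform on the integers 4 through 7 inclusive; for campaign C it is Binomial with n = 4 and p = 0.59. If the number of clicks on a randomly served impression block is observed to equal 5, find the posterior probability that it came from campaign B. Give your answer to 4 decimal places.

0.4503

Likelihoods P(X=5 | ·): A: 0.255476; B: 0.25; C: 0.
Posterior ∝ prior × likelihood. Numerator for B: 0.36·0.25 = 0.09.
Normalizing constant: 0.43·0.255476 + 0.36·0.25 + 0.21·0 = 0.199855.
P(B | observation) = 0.09 / 0.199855 = 0.450327.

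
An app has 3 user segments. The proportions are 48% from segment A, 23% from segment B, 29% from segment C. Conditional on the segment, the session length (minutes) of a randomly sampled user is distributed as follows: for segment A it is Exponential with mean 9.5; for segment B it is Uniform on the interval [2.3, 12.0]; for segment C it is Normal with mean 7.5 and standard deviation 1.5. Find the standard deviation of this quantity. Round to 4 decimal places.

Per component, A: μ=9.5, E[X²]=180.5; B: μ=7.15, E[X²]=58.9633; C: μ=7.5, E[X²]=58.5.
E[X] = 0.48·9.5 + 0.23·7.15 + 0.29·7.5 = 8.3795.
E[X²] = 0.48·180.5 + 0.23·58.9633 + 0.29·58.5 = 117.167.
Var(X) = E[X²] − (E[X])² = 117.167 − 70.216 = 46.9505.
SD(X) = √46.9505 = 6.85205.

6.8520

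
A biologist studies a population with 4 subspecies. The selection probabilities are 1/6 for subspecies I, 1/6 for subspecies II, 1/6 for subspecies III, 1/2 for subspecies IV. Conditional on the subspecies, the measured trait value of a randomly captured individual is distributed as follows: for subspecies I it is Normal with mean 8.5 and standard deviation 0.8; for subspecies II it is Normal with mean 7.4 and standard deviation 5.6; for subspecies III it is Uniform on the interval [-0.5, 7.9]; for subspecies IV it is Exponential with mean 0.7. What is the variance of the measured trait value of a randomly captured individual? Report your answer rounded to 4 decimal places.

Per component, I: μ=8.5, E[X²]=72.89; II: μ=7.4, E[X²]=86.12; III: μ=3.7, E[X²]=19.57; IV: μ=0.7, E[X²]=0.98.
E[X] = 0.166667·8.5 + 0.166667·7.4 + 0.166667·3.7 + 0.5·0.7 = 3.61667.
E[X²] = 0.166667·72.89 + 0.166667·86.12 + 0.166667·19.57 + 0.5·0.98 = 30.2533.
Var(X) = E[X²] − (E[X])² = 30.2533 − 13.0803 = 17.1731.

17.1731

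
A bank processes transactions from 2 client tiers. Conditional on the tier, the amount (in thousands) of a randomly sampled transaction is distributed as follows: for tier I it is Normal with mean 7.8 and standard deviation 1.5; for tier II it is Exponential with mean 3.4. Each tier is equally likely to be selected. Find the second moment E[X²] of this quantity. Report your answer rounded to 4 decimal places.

43.1050

For each component E[X²] = Var + (mean)², giving I: 63.09; II: 23.12.
Overall E[X²] = 0.5·63.09 + 0.5·23.12 = 43.105.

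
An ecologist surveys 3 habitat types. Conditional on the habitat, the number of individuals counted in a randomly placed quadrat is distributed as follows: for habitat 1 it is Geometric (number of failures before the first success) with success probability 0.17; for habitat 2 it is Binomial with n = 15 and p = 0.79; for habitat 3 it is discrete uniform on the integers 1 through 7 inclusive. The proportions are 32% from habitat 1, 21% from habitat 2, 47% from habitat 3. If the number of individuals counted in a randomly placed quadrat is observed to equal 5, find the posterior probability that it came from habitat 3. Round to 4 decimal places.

0.7578

Likelihoods P(X=5 | ·): 1: 0.0669637; 2: 0.000154129; 3: 0.142857.
Posterior ∝ prior × likelihood. Numerator for 3: 0.47·0.142857 = 0.0671429.
Normalizing constant: 0.32·0.0669637 + 0.21·0.000154129 + 0.47·0.142857 = 0.0886036.
P(3 | observation) = 0.0671429 / 0.0886036 = 0.757789.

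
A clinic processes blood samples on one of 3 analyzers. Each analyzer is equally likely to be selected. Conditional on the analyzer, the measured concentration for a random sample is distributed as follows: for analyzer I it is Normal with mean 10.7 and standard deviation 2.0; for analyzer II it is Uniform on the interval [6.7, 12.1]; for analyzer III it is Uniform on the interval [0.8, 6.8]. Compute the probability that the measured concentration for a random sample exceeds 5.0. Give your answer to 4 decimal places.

Conditional on each analyzer, P(X > 5.0): I: 0.997814; II: 1; III: 0.3.
By total probability, P(X > 5.0) = 0.333333·0.997814 + 0.333333·1 + 0.333333·0.3 = 0.765938.

0.7659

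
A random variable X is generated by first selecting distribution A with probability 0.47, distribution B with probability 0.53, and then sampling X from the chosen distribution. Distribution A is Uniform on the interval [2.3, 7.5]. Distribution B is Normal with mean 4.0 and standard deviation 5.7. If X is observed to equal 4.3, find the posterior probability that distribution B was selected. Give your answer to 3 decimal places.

0.291

Likelihoods f(4.3 | ·): A: 0.192308; B: 0.069893.
Posterior ∝ prior × likelihood. Numerator for B: 0.53·0.069893 = 0.0370433.
Normalizing constant: 0.47·0.192308 + 0.53·0.069893 = 0.127428.
P(B | observation) = 0.0370433 / 0.127428 = 0.2907.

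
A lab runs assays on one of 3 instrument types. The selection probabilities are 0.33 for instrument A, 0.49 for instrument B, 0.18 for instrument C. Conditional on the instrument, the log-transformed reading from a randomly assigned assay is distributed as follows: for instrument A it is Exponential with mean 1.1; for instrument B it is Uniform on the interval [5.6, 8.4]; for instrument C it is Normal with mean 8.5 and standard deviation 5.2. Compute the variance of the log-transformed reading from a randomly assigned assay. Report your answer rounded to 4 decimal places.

Per component, A: μ=1.1, E[X²]=2.42; B: μ=7, E[X²]=49.6533; C: μ=8.5, E[X²]=99.29.
E[X] = 0.33·1.1 + 0.49·7 + 0.18·8.5 = 5.323.
E[X²] = 0.33·2.42 + 0.49·49.6533 + 0.18·99.29 = 43.0009.
Var(X) = E[X²] − (E[X])² = 43.0009 − 28.3343 = 14.6666.

14.6666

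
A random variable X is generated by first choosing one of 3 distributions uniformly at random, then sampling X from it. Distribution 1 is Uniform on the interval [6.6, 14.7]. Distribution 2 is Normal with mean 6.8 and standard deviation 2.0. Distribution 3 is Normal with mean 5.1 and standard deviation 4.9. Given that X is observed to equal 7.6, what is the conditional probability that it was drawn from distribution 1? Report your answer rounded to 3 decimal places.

0.326

Likelihoods f(7.6 | ·): 1: 0.123457; 2: 0.184135; 3: 0.0714807.
Posterior ∝ prior × likelihood. Numerator for 1: 0.333333·0.123457 = 0.0411523.
Normalizing constant: 0.333333·0.123457 + 0.333333·0.184135 + 0.333333·0.0714807 = 0.126358.
P(1 | observation) = 0.0411523 / 0.126358 = 0.325681.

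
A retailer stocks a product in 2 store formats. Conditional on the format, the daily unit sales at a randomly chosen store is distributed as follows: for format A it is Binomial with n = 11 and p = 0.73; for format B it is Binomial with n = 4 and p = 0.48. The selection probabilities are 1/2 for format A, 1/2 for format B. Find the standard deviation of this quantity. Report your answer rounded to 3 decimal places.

Per component, A: μ=8.03, E[X²]=66.649; B: μ=1.92, E[X²]=4.6848.
E[X] = 0.5·8.03 + 0.5·1.92 = 4.975.
E[X²] = 0.5·66.649 + 0.5·4.6848 = 35.6669.
Var(X) = E[X²] − (E[X])² = 35.6669 − 24.7506 = 10.9163.
SD(X) = √10.9163 = 3.30398.

3.304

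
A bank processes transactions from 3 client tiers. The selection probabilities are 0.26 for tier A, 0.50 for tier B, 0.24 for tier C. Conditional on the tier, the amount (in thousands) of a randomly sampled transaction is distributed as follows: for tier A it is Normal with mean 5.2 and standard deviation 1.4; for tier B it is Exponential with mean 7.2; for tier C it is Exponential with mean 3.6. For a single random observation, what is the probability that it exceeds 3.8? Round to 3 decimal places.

0.597

Conditional on each tier, P(X > 3.8): A: 0.841345; B: 0.589914; C: 0.347999.
By total probability, P(X > 3.8) = 0.26·0.841345 + 0.5·0.589914 + 0.24·0.347999 = 0.597227.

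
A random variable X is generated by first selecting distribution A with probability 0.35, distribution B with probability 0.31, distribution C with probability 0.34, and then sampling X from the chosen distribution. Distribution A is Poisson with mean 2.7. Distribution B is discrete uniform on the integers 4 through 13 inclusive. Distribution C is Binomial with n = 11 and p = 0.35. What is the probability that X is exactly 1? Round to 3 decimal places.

Conditional on each component, P(X = 1): A: 0.181455; B: 0; C: 0.0518316.
By total probability, P(X = 1) = 0.35·0.181455 + 0.31·0 + 0.34·0.0518316 = 0.0811319.

0.081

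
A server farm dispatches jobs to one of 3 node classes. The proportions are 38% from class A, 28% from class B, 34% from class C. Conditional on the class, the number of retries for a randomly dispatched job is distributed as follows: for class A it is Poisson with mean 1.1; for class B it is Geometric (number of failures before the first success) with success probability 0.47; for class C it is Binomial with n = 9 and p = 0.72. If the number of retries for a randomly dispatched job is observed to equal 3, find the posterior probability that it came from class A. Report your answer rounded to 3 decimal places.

Likelihoods P(X=3 | ·): A: 0.0738419; B: 0.0699722; C: 0.0151086.
Posterior ∝ prior × likelihood. Numerator for A: 0.38·0.0738419 = 0.0280599.
Normalizing constant: 0.38·0.0738419 + 0.28·0.0699722 + 0.34·0.0151086 = 0.0527891.
P(A | observation) = 0.0280599 / 0.0527891 = 0.531548.

0.532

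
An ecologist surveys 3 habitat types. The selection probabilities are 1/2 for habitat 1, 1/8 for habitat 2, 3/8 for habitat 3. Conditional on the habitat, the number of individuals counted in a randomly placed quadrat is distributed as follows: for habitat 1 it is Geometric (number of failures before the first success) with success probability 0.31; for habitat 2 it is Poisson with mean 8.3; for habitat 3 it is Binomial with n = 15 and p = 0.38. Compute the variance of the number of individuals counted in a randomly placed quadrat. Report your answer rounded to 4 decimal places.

10.8388

Per component, 1: μ=2.22581, E[X²]=12.1342; 2: μ=8.3, E[X²]=77.19; 3: μ=5.7, E[X²]=36.024.
E[X] = 0.5·2.22581 + 0.125·8.3 + 0.375·5.7 = 4.2879.
E[X²] = 0.5·12.1342 + 0.125·77.19 + 0.375·36.024 = 29.2249.
Var(X) = E[X²] − (E[X])² = 29.2249 − 18.3861 = 10.8388.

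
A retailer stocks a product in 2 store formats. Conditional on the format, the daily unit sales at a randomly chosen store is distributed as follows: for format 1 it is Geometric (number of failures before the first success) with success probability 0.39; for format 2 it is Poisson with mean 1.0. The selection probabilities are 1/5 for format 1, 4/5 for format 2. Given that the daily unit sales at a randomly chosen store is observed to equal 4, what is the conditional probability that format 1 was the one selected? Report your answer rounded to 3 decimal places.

0.468

Likelihoods P(X=4 | ·): 1: 0.0539988; 2: 0.0153283.
Posterior ∝ prior × likelihood. Numerator for 1: 0.2·0.0539988 = 0.0107998.
Normalizing constant: 0.2·0.0539988 + 0.8·0.0153283 = 0.0230624.
P(1 | observation) = 0.0107998 / 0.0230624 = 0.468284.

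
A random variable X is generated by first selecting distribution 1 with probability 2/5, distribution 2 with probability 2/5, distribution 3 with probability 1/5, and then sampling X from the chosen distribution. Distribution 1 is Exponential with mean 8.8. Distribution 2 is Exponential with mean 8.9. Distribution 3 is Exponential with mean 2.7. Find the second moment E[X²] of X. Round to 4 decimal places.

128.2360

For each component E[X²] = Var + (mean)², giving 1: 154.88; 2: 158.42; 3: 14.58.
Overall E[X²] = 0.4·154.88 + 0.4·158.42 + 0.2·14.58 = 128.236.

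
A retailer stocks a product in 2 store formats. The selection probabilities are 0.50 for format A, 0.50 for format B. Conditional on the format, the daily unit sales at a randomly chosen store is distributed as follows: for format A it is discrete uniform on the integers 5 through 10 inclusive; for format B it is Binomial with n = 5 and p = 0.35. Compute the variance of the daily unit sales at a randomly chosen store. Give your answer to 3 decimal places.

10.293

Per component, A: μ=7.5, E[X²]=59.1667; B: μ=1.75, E[X²]=4.2.
E[X] = 0.5·7.5 + 0.5·1.75 = 4.625.
E[X²] = 0.5·59.1667 + 0.5·4.2 = 31.6833.
Var(X) = E[X²] − (E[X])² = 31.6833 − 21.3906 = 10.2927.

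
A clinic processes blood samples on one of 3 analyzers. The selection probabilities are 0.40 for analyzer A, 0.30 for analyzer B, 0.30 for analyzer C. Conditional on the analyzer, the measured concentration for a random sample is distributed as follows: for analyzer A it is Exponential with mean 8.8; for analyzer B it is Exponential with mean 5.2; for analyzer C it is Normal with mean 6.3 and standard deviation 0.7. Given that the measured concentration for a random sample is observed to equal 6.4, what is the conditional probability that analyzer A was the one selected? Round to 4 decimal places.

0.1056

Likelihoods f(6.4 | ·): A: 0.0549119; B: 0.0561669; C: 0.564132.
Posterior ∝ prior × likelihood. Numerator for A: 0.4·0.0549119 = 0.0219648.
Normalizing constant: 0.4·0.0549119 + 0.3·0.0561669 + 0.3·0.564132 = 0.208054.
P(A | observation) = 0.0219648 / 0.208054 = 0.105572.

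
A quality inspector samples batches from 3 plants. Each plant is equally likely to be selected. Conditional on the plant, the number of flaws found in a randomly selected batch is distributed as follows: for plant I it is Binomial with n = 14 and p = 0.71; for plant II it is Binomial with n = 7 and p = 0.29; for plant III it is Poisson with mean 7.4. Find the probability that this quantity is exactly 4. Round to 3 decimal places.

0.055

Conditional on each plant, P(X = 4): I: 0.00107016; II: 0.0886003; III: 0.0763724.
By total probability, P(X = 4) = 0.333333·0.00107016 + 0.333333·0.0886003 + 0.333333·0.0763724 = 0.0553476.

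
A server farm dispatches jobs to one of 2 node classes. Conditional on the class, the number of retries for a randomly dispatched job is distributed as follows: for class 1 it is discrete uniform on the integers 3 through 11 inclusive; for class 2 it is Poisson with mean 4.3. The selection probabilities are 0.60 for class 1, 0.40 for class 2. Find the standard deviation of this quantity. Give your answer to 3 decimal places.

2.733

Per component, 1: μ=7, E[X²]=55.6667; 2: μ=4.3, E[X²]=22.79.
E[X] = 0.6·7 + 0.4·4.3 = 5.92.
E[X²] = 0.6·55.6667 + 0.4·22.79 = 42.516.
Var(X) = E[X²] − (E[X])² = 42.516 − 35.0464 = 7.4696.
SD(X) = √7.4696 = 2.73306.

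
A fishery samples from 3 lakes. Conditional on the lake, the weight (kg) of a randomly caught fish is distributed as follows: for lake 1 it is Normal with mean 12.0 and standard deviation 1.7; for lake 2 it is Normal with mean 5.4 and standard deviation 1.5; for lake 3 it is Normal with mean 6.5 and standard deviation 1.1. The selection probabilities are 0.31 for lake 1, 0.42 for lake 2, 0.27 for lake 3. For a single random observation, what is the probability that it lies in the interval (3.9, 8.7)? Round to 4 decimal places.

Conditional on each lake, P(3.9 < X < 8.7): 1: 0.0261175; 2: 0.827441; 3: 0.968202.
By total probability, P(3.9 < X < 8.7) = 0.31·0.0261175 + 0.42·0.827441 + 0.27·0.968202 = 0.617036.

0.6170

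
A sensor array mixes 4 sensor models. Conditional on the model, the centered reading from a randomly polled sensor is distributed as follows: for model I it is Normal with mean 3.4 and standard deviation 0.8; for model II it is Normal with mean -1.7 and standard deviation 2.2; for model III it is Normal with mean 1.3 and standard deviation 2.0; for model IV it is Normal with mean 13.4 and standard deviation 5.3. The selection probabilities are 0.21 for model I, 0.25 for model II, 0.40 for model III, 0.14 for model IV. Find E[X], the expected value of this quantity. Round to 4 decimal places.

Component means — I: 3.4; II: -1.7; III: 1.3; IV: 13.4.
E[X] = 0.21·3.4 + 0.25·-1.7 + 0.4·1.3 + 0.14·13.4 = 2.685.

2.6850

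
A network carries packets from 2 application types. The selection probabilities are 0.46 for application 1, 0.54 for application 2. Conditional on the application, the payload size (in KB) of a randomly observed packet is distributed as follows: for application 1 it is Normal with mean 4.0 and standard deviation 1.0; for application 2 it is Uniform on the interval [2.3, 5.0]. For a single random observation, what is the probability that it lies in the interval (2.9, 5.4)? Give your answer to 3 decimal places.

Conditional on each application, P(2.9 < X < 5.4): 1: 0.783577; 2: 0.777778.
By total probability, P(2.9 < X < 5.4) = 0.46·0.783577 + 0.54·0.777778 = 0.780446.

0.780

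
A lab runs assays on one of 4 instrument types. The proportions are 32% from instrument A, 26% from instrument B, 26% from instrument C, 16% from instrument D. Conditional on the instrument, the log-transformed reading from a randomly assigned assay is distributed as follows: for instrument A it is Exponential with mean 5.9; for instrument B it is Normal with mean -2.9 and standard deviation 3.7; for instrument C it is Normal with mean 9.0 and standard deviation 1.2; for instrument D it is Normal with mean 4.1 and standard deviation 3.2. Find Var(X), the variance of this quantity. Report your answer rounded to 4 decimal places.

36.7299

Per component, A: μ=5.9, E[X²]=69.62; B: μ=-2.9, E[X²]=22.1; C: μ=9, E[X²]=82.44; D: μ=4.1, E[X²]=27.05.
E[X] = 0.32·5.9 + 0.26·-2.9 + 0.26·9 + 0.16·4.1 = 4.13.
E[X²] = 0.32·69.62 + 0.26·22.1 + 0.26·82.44 + 0.16·27.05 = 53.7868.
Var(X) = E[X²] − (E[X])² = 53.7868 − 17.0569 = 36.7299.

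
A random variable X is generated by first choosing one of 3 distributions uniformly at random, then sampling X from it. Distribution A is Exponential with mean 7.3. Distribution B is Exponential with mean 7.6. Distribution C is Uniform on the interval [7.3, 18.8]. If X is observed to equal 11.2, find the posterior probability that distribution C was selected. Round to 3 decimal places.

Likelihoods f(11.2 | ·): A: 0.0295367; B: 0.0301421; C: 0.0869565.
Posterior ∝ prior × likelihood. Numerator for C: 0.333333·0.0869565 = 0.0289855.
Normalizing constant: 0.333333·0.0295367 + 0.333333·0.0301421 + 0.333333·0.0869565 = 0.0488784.
P(C | observation) = 0.0289855 / 0.0488784 = 0.593012.

0.593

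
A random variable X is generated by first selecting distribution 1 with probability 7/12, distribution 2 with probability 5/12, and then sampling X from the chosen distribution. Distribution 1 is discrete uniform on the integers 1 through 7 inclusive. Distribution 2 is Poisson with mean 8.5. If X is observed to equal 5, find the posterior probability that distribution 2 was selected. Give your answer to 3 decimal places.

Likelihoods P(X=5 | ·): 1: 0.142857; 2: 0.0752333.
Posterior ∝ prior × likelihood. Numerator for 2: 0.416667·0.0752333 = 0.0313472.
Normalizing constant: 0.583333·0.142857 + 0.416667·0.0752333 = 0.114681.
P(2 | observation) = 0.0313472 / 0.114681 = 0.273344.

0.273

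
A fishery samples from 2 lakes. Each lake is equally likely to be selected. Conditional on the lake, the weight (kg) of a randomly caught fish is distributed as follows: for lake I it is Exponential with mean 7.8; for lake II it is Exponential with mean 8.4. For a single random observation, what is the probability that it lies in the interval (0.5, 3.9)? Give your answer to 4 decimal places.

Conditional on each lake, P(0.5 < X < 3.9): I: 0.331378; II: 0.313629.
By total probability, P(0.5 < X < 3.9) = 0.5·0.331378 + 0.5·0.313629 = 0.322504.

0.3225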